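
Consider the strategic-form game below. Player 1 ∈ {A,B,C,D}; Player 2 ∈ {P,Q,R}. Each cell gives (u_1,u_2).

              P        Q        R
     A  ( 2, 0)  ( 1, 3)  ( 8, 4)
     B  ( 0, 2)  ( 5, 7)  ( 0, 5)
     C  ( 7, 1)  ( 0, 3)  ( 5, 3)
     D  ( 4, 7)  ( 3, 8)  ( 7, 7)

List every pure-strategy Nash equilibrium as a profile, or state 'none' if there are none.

(A,P): not NE [P1→C gives 7>2; P2→R gives 4>0]
(A,Q): not NE [P1→B gives 5>1; P2→R gives 4>3]
(A,R): NE
(B,P): not NE [P1→C gives 7>0; P2→Q gives 7>2]
(B,Q): NE
(B,R): not NE [P1→A gives 8>0; P2→Q gives 7>5]
(C,P): not NE [P2→R gives 3>1]
(C,Q): not NE [P1→B gives 5>0]
(C,R): not NE [P1→A gives 8>5]
(D,P): not NE [P1→C gives 7>4; P2→Q gives 8>7]
(D,Q): not NE [P1→B gives 5>3]
(D,R): not NE [P1→A gives 8>7; P2→Q gives 8>7]

NE set: (A,R), (B,Q)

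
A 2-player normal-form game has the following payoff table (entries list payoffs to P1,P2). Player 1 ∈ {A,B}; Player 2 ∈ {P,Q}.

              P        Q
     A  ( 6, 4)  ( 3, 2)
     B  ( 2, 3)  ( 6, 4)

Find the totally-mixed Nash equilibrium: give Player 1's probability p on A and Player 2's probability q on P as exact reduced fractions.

p=1/3, q=3/7

P1 indiff ⇒ q·6+(1-q)·3 = q·2+(1-q)·6 ⇒ q(4) = (1-q)(3) ⇒ q = 3/7
P2 indiff ⇒ p·4+(1-p)·3 = p·2+(1-p)·4 ⇒ p(2) = (1-p)(1) ⇒ p = 1/3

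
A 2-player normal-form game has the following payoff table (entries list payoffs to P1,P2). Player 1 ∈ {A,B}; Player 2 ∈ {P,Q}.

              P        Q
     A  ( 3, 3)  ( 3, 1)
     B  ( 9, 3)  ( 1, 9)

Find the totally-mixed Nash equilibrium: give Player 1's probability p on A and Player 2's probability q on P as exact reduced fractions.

P1 indiff ⇒ q·3+(1-q)·3 = q·9+(1-q)·1 ⇒ q(-6) = (1-q)(-2) ⇒ q = 1/4
P2 indiff ⇒ p·3+(1-p)·3 = p·1+(1-p)·9 ⇒ p(2) = (1-p)(6) ⇒ p = 3/4

(p,q) = (3/4, 1/4)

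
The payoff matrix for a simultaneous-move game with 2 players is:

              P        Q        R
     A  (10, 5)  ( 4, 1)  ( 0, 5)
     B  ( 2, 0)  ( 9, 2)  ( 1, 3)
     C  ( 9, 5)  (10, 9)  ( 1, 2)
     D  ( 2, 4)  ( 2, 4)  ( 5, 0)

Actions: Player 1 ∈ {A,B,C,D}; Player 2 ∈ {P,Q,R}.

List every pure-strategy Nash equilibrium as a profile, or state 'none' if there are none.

Nash profiles: (A,P), (C,Q)

(A,P): NE
(A,Q): not NE [P1→C gives 10>4; P2→R gives 5>1]
(A,R): not NE [P1→D gives 5>0]
(B,P): not NE [P1→A gives 10>2; P2→R gives 3>0]
(B,Q): not NE [P1→C gives 10>9; P2→R gives 3>2]
(B,R): not NE [P1→D gives 5>1]
(C,P): not NE [P1→A gives 10>9; P2→Q gives 9>5]
(C,Q): NE
(C,R): not NE [P1→D gives 5>1; P2→Q gives 9>2]
(D,P): not NE [P1→A gives 10>2]
(D,Q): not NE [P1→C gives 10>2]
(D,R): not NE [P2→Q gives 4>0]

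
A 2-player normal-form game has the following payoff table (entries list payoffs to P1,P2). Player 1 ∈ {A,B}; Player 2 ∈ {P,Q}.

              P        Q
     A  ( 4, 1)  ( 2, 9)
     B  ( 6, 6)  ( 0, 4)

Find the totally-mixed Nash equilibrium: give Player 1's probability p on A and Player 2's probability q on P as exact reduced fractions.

P1 indiff ⇒ q·4+(1-q)·2 = q·6+(1-q)·0 ⇒ q(-2) = (1-q)(-2) ⇒ q = 1/2
P2 indiff ⇒ p·1+(1-p)·6 = p·9+(1-p)·4 ⇒ p(-8) = (1-p)(-2) ⇒ p = 1/5

p=1/5, q=1/2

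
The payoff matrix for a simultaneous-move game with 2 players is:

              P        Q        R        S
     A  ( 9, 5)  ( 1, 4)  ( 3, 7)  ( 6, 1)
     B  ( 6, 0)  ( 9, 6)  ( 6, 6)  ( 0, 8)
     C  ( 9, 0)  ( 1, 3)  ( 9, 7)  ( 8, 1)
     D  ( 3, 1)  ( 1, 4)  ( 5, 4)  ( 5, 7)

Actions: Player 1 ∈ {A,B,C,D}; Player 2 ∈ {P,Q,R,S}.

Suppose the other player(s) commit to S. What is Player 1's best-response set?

argmax u_1 = {C}

u_1(A vs S) = 6
u_1(B vs S) = 0
u_1(C vs S) = 8
u_1(D vs S) = 5
max payoff 8 at {C}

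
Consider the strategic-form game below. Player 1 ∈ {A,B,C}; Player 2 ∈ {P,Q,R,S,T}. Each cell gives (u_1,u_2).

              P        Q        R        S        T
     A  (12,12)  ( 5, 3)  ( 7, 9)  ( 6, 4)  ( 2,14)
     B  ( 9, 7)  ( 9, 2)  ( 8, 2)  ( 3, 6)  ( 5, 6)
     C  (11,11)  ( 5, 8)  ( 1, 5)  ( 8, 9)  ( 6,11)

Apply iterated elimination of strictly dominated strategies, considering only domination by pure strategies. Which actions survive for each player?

P2 drop Q (P beats it: A:12>3 B:7>2 C:11>8)
P2 drop R (P beats it: A:12>9 B:7>2 C:11>5)
P1 drop B (C beats it: P:11>9 S:8>3 T:6>5)
P2 drop S (P beats it: A:12>4 C:11>9)
P1→{A,C} P2→{P,T}

Survivors P1:{A,C} P2:{P,T}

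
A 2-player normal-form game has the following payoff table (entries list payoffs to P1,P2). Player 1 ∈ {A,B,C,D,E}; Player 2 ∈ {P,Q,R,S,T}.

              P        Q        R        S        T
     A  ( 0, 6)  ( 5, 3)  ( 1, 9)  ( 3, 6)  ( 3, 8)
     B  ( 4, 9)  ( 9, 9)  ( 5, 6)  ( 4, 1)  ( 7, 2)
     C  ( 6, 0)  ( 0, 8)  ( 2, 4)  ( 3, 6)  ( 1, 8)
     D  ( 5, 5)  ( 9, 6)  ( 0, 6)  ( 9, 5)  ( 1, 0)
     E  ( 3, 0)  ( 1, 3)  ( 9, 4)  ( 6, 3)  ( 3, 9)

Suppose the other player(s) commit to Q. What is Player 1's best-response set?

argmax u_1 = {B,D}

u_1(A vs Q) = 5
u_1(B vs Q) = 9
u_1(C vs Q) = 0
u_1(D vs Q) = 9
u_1(E vs Q) = 1
max payoff 9 at {B,D}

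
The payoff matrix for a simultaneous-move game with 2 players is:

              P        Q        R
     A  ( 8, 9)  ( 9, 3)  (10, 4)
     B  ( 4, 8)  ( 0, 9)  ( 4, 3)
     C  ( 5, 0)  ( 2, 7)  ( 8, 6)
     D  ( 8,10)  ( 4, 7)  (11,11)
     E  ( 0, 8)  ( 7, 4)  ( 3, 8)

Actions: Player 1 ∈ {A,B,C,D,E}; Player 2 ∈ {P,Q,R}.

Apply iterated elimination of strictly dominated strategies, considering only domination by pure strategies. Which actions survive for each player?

P1 drop B (A beats it: P:8>4 Q:9>0 R:10>4)
P1 drop C (A beats it: P:8>5 Q:9>2 R:10>8)
P1 drop E (A beats it: P:8>0 Q:9>7 R:10>3)
P2 drop Q (P beats it: A:9>3 D:10>7)
P1→{A,D} P2→{P,R}

Remaining: P1:{A,D} P2:{P,R}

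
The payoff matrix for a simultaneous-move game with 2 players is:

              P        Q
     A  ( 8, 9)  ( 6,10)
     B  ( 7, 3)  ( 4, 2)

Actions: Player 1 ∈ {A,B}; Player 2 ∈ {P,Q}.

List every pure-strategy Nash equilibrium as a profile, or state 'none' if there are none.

Nash profiles: (A,Q)

(A,P): not NE [P2→Q gives 10>9]
(A,Q): NE
(B,P): not NE [P1→A gives 8>7]
(B,Q): not NE [P1→A gives 6>4; P2→P gives 3>2]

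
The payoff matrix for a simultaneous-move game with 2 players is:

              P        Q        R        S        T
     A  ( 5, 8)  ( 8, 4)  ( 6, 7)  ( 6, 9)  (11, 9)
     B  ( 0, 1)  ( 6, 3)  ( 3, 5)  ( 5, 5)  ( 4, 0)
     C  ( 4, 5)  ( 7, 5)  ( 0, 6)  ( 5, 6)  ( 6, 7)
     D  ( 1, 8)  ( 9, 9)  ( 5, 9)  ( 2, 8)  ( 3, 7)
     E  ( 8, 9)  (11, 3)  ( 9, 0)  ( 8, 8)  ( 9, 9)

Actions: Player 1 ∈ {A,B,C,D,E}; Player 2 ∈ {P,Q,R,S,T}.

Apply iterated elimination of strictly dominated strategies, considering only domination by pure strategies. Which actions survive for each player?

Remaining: P1:{A,E} P2:{P,S,T}

P1 drop B (A beats it: P:5>0 Q:8>6 R:6>3 S:6>5 T:11>4)
P1 drop C (A beats it: P:5>4 Q:8>7 R:6>0 S:6>5 T:11>6)
P1 drop D (E beats it: P:8>1 Q:11>9 R:9>5 S:8>2 T:9>3)
P2 drop Q (P beats it: A:8>4 E:9>3)
P2 drop R (P beats it: A:8>7 E:9>0)
P1→{A,E} P2→{P,S,T}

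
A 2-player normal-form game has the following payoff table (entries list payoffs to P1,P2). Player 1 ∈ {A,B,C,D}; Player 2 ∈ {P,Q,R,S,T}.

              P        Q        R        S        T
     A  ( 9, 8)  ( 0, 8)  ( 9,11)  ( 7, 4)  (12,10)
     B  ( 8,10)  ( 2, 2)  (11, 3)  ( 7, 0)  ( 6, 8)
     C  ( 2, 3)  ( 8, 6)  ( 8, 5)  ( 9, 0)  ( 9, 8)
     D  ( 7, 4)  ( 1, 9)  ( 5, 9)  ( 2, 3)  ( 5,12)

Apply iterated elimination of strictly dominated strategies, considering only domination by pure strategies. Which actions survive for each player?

P1 drop D (B beats it: P:8>7 Q:2>1 R:11>5 S:7>2 T:6>5)
P2 drop Q (T beats it: A:10>8 B:8>2 C:8>6)
P2 drop S (P beats it: A:8>4 B:10>0 C:3>0)
P1 drop C (A beats it: P:9>2 R:9>8 T:12>9)
P1→{A,B} P2→{P,R,T}

Survivors P1:{A,B} P2:{P,R,T}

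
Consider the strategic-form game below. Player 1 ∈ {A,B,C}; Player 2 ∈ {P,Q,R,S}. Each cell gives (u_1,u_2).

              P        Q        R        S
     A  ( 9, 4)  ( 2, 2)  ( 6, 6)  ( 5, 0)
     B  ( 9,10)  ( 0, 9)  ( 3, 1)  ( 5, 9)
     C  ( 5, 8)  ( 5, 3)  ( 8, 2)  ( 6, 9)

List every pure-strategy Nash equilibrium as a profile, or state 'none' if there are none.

(A,P): not NE [P2→R gives 6>4]
(A,Q): not NE [P1→C gives 5>2; P2→R gives 6>2]
(A,R): not NE [P1→C gives 8>6]
(A,S): not NE [P1→C gives 6>5; P2→R gives 6>0]
(B,P): NE
(B,Q): not NE [P1→C gives 5>0; P2→P gives 10>9]
(B,R): not NE [P1→C gives 8>3; P2→P gives 10>1]
(B,S): not NE [P1→C gives 6>5; P2→P gives 10>9]
(C,P): not NE [P1→B gives 9>5; P2→S gives 9>8]
(C,Q): not NE [P2→S gives 9>3]
(C,R): not NE [P2→S gives 9>2]
(C,S): NE

Nash profiles: (B,P), (C,S)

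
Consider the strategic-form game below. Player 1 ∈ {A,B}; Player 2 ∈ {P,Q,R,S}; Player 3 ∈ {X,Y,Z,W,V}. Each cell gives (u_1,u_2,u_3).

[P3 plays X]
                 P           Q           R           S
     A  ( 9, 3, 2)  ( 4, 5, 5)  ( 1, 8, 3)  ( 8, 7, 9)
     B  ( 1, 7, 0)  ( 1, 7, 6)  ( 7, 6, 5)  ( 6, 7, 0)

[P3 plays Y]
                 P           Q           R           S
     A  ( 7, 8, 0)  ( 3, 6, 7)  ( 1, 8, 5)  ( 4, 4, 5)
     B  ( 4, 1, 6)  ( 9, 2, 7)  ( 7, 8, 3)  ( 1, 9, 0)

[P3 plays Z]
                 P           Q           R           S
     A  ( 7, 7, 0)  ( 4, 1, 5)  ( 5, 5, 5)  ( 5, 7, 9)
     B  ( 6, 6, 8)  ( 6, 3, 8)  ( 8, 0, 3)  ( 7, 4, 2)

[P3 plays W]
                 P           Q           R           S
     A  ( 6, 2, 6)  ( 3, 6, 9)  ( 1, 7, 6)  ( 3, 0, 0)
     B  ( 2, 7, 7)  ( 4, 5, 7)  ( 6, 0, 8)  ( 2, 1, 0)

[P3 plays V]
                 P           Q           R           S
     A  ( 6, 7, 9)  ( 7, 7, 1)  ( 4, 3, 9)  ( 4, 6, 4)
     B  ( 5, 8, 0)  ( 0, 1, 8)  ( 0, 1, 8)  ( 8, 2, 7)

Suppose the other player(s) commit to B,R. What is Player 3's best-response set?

BR_3 = {W,V}

u_3(X vs B,R) = 5
u_3(Y vs B,R) = 3
u_3(Z vs B,R) = 3
u_3(W vs B,R) = 8
u_3(V vs B,R) = 8
max payoff 8 at {W,V}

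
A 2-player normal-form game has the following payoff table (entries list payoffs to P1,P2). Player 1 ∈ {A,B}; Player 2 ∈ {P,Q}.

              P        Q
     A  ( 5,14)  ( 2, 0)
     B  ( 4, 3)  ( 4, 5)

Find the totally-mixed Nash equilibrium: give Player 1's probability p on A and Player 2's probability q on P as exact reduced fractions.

P1 indiff ⇒ q·5+(1-q)·2 = q·4+(1-q)·4 ⇒ q(1) = (1-q)(2) ⇒ q = 2/3
P2 indiff ⇒ p·14+(1-p)·3 = p·0+(1-p)·5 ⇒ p(14) = (1-p)(2) ⇒ p = 1/8

P1 mixes 1/8 on A; P2 mixes 2/3 on P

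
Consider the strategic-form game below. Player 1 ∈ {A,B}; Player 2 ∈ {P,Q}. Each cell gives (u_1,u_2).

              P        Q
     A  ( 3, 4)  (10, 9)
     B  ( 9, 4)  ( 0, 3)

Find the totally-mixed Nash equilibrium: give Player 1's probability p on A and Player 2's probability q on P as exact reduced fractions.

P1 mixes 1/6 on A; P2 mixes 5/8 on P

P1 indiff ⇒ q·3+(1-q)·10 = q·9+(1-q)·0 ⇒ q(-6) = (1-q)(-10) ⇒ q = 5/8
P2 indiff ⇒ p·4+(1-p)·4 = p·9+(1-p)·3 ⇒ p(-5) = (1-p)(-1) ⇒ p = 1/6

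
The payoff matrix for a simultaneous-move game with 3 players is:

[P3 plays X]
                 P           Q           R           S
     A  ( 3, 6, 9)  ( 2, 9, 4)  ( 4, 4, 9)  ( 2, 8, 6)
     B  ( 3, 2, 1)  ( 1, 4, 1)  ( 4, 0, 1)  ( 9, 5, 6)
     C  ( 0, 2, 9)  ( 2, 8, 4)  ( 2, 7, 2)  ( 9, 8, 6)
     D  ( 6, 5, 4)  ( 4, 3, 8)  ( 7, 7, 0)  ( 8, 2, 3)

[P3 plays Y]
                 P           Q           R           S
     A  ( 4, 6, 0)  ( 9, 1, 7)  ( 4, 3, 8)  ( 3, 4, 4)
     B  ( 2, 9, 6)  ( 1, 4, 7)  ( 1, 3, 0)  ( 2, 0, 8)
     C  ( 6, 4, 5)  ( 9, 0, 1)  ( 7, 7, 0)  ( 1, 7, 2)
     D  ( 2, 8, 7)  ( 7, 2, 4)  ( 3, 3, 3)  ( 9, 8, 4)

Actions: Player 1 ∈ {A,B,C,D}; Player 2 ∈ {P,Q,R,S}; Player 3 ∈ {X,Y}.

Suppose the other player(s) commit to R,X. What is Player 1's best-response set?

u_1(A vs R,X) = 4
u_1(B vs R,X) = 4
u_1(C vs R,X) = 2
u_1(D vs R,X) = 7
max payoff 7 at {D}

BR_1 = {D}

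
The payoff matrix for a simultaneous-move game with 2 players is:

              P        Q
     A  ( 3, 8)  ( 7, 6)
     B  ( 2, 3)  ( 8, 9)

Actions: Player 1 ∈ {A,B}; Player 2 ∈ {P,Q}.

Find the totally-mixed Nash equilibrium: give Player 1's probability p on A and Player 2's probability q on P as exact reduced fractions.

P1 indiff ⇒ q·3+(1-q)·7 = q·2+(1-q)·8 ⇒ q(1) = (1-q)(1) ⇒ q = 1/2
P2 indiff ⇒ p·8+(1-p)·3 = p·6+(1-p)·9 ⇒ p(2) = (1-p)(6) ⇒ p = 3/4

P1 mixes 3/4 on A; P2 mixes 1/2 on P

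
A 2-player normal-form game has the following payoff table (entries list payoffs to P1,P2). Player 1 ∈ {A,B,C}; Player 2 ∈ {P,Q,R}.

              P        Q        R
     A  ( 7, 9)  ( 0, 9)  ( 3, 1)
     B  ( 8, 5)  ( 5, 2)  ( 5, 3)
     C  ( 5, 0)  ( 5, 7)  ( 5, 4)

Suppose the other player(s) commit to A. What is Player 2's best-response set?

u_2(P vs A) = 9
u_2(Q vs A) = 9
u_2(R vs A) = 1
max payoff 9 at {P,Q}

BR_2 = {P,Q}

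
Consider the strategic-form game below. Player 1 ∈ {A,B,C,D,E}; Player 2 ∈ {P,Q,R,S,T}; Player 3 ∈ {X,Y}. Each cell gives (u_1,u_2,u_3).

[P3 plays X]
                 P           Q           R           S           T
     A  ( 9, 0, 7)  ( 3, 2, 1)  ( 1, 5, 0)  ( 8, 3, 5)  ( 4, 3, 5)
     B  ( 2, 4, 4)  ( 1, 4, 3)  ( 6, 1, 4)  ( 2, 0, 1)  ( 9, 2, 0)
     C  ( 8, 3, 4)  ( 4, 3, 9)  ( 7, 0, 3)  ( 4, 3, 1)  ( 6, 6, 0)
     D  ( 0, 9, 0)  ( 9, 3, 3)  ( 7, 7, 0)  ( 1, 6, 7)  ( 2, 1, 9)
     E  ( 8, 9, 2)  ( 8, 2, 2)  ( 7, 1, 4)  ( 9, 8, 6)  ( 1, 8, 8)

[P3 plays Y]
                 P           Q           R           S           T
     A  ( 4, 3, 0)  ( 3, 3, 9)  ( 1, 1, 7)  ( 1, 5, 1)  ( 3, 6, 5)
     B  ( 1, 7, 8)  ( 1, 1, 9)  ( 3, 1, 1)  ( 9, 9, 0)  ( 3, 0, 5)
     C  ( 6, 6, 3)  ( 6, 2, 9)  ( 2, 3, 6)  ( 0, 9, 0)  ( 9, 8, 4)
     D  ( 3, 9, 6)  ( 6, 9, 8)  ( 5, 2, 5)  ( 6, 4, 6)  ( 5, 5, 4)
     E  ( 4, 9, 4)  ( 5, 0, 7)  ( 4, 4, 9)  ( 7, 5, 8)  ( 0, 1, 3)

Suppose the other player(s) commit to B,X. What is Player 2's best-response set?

argmax u_2 = {P,Q}

u_2(P vs B,X) = 4
u_2(Q vs B,X) = 4
u_2(R vs B,X) = 1
u_2(S vs B,X) = 0
u_2(T vs B,X) = 2
max payoff 4 at {P,Q}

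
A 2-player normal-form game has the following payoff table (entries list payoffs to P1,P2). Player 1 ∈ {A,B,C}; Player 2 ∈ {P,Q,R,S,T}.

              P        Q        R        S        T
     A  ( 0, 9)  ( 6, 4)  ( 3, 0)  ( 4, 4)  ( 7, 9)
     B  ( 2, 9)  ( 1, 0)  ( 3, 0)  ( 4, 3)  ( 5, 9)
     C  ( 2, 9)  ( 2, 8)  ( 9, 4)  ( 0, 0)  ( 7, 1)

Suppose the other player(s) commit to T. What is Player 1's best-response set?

u_1(A vs T) = 7
u_1(B vs T) = 5
u_1(C vs T) = 7
max payoff 7 at {A,C}

BR_1 = {A,C}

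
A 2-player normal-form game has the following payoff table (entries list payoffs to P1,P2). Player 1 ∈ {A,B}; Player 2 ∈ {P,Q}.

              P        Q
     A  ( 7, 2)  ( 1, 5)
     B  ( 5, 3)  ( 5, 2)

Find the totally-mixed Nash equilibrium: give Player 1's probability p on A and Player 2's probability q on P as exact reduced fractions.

P1 indiff ⇒ q·7+(1-q)·1 = q·5+(1-q)·5 ⇒ q(2) = (1-q)(4) ⇒ q = 2/3
P2 indiff ⇒ p·2+(1-p)·3 = p·5+(1-p)·2 ⇒ p(-3) = (1-p)(-1) ⇒ p = 1/4

P1 mixes 1/4 on A; P2 mixes 2/3 on P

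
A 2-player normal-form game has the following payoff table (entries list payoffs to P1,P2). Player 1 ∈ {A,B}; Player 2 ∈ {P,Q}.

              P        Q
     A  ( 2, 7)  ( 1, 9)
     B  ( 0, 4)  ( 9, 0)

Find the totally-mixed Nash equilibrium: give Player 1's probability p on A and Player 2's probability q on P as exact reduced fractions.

(p,q) = (2/3, 4/5)

P1 indiff ⇒ q·2+(1-q)·1 = q·0+(1-q)·9 ⇒ q(2) = (1-q)(8) ⇒ q = 4/5
P2 indiff ⇒ p·7+(1-p)·4 = p·9+(1-p)·0 ⇒ p(-2) = (1-p)(-4) ⇒ p = 2/3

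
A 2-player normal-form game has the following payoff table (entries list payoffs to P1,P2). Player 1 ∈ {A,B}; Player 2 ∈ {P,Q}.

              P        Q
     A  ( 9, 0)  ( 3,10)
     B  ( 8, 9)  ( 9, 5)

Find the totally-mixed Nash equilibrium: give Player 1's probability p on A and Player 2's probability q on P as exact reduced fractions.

P1 indiff ⇒ q·9+(1-q)·3 = q·8+(1-q)·9 ⇒ q(1) = (1-q)(6) ⇒ q = 6/7
P2 indiff ⇒ p·0+(1-p)·9 = p·10+(1-p)·5 ⇒ p(-10) = (1-p)(-4) ⇒ p = 2/7

p=2/7, q=6/7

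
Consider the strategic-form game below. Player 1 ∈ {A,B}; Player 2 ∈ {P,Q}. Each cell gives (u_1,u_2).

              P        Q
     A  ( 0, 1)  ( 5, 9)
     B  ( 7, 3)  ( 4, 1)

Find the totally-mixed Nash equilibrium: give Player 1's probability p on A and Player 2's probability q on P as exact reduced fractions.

P1 mixes 1/5 on A; P2 mixes 1/8 on P

P1 indiff ⇒ q·0+(1-q)·5 = q·7+(1-q)·4 ⇒ q(-7) = (1-q)(-1) ⇒ q = 1/8
P2 indiff ⇒ p·1+(1-p)·3 = p·9+(1-p)·1 ⇒ p(-8) = (1-p)(-2) ⇒ p = 1/5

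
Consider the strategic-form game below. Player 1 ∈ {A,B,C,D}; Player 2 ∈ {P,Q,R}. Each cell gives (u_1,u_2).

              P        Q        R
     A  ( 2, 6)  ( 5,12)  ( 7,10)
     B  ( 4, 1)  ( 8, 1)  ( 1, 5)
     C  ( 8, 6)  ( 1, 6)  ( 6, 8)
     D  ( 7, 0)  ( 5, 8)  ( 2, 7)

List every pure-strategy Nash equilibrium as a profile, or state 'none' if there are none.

No pure NE.

(A,P): not NE [P1→C gives 8>2; P2→Q gives 12>6]
(A,Q): not NE [P1→B gives 8>5]
(A,R): not NE [P2→Q gives 12>10]
(B,P): not NE [P1→C gives 8>4; P2→R gives 5>1]
(B,Q): not NE [P2→R gives 5>1]
(B,R): not NE [P1→A gives 7>1]
(C,P): not NE [P2→R gives 8>6]
(C,Q): not NE [P1→B gives 8>1; P2→R gives 8>6]
(C,R): not NE [P1→A gives 7>6]
(D,P): not NE [P1→C gives 8>7; P2→Q gives 8>0]
(D,Q): not NE [P1→B gives 8>5]
(D,R): not NE [P1→A gives 7>2; P2→Q gives 8>7]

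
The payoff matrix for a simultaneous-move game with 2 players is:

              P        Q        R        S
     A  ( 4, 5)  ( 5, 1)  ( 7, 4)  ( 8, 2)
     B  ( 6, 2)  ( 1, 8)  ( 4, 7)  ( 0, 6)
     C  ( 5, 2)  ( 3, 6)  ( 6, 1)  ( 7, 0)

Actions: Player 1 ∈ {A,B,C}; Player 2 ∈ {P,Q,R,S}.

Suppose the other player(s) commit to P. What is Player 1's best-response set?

u_1(A vs P) = 4
u_1(B vs P) = 6
u_1(C vs P) = 5
max payoff 6 at {B}

BR_1 = {B}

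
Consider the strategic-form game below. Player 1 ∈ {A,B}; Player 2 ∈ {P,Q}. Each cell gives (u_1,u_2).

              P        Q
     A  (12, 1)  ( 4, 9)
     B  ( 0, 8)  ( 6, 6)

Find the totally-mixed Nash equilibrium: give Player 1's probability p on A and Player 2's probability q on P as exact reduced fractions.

P1 mixes 1/5 on A; P2 mixes 1/7 on P

P1 indiff ⇒ q·12+(1-q)·4 = q·0+(1-q)·6 ⇒ q(12) = (1-q)(2) ⇒ q = 1/7
P2 indiff ⇒ p·1+(1-p)·8 = p·9+(1-p)·6 ⇒ p(-8) = (1-p)(-2) ⇒ p = 1/5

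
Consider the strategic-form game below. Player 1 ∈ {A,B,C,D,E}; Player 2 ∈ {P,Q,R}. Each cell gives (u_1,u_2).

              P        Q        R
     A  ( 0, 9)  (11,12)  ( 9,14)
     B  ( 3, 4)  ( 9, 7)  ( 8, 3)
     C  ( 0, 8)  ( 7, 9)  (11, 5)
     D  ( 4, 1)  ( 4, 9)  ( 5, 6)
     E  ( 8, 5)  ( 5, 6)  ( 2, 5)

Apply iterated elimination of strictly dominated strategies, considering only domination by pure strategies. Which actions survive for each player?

P2 drop P (Q beats it: A:12>9 B:7>4 C:9>8 D:9>1 E:6>5)
P1 drop B (A beats it: Q:11>9 R:9>8)
P1 drop D (A beats it: Q:11>4 R:9>5)
P1 drop E (A beats it: Q:11>5 R:9>2)
P1→{A,C} P2→{Q,R}

Remaining: P1:{A,C} P2:{Q,R}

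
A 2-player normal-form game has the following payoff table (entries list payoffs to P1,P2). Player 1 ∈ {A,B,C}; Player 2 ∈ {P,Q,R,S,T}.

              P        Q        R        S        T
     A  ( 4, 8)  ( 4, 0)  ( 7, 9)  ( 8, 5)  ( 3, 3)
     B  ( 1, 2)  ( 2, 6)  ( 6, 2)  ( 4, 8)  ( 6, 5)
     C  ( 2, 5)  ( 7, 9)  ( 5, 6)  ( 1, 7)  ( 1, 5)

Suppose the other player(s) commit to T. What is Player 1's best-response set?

P1 best: {B}

u_1(A vs T) = 3
u_1(B vs T) = 6
u_1(C vs T) = 1
max payoff 6 at {B}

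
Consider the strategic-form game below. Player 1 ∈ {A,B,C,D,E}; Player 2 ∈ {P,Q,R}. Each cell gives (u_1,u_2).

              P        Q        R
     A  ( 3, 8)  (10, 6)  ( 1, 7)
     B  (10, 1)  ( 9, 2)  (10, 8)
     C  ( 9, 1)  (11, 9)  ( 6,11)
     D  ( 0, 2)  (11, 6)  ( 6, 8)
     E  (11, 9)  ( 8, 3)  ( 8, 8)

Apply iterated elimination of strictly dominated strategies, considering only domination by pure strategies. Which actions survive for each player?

P1 drop A (C beats it: P:9>3 Q:11>10 R:6>1)
P2 drop Q (R beats it: B:8>2 C:11>9 D:8>6 E:8>3)
P1 drop C (B beats it: P:10>9 R:10>6)
P1 drop D (B beats it: P:10>0 R:10>6)
P1→{B,E} P2→{P,R}

Survivors P1:{B,E} P2:{P,R}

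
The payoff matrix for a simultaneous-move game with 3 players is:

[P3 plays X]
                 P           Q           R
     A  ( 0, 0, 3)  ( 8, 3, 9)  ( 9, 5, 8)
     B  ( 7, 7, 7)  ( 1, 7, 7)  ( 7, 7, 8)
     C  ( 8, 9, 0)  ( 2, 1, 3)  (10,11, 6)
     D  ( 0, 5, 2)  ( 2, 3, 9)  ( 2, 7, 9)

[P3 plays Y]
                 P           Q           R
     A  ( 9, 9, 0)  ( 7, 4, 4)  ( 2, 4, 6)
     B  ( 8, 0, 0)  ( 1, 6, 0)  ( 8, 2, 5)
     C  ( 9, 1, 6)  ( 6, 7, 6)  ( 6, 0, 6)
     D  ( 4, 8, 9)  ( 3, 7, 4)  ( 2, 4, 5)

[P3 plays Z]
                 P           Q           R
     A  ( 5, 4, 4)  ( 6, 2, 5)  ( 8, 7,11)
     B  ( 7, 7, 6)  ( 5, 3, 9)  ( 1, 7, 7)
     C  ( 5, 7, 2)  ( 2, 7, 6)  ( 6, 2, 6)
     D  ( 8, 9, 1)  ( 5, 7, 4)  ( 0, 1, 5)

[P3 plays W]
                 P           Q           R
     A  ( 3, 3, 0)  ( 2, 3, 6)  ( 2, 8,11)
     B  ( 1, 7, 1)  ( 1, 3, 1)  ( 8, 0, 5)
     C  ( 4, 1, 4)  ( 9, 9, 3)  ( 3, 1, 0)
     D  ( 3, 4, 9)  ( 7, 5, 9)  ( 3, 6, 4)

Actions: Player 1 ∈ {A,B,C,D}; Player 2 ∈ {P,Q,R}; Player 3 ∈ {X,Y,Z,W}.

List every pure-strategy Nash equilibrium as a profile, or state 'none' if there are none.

(A,P,X): not NE [P1→C gives 8>0; P2→R gives 5>0; P3→Z gives 4>3]
(A,P,Y): not NE [P3→Z gives 4>0]
(A,P,Z): not NE [P1→D gives 8>5; P2→R gives 7>4]
(A,P,W): not NE [P1→C gives 4>3; P2→R gives 8>3; P3→Z gives 4>0]
(A,Q,X): not NE [P2→R gives 5>3]
(A,Q,Y): not NE [P2→P gives 9>4; P3→X gives 9>4]
(A,Q,Z): not NE [P2→R gives 7>2; P3→X gives 9>5]
(A,Q,W): not NE [P1→C gives 9>2; P2→R gives 8>3; P3→X gives 9>6]
(A,R,X): not NE [P1→C gives 10>9; P3→W gives 11>8]
(A,R,Y): not NE [P1→B gives 8>2; P2→P gives 9>4; P3→W gives 11>6]
(A,R,Z): NE
(A,R,W): not NE [P1→B gives 8>2]
(B,P,X): not NE [P1→C gives 8>7]
(B,P,Y): not NE [P1→C gives 9>8; P2→Q gives 6>0; P3→X gives 7>0]
(B,P,Z): not NE [P1→D gives 8>7; P3→X gives 7>6]
(B,P,W): not NE [P1→C gives 4>1; P3→X gives 7>1]
(B,Q,X): not NE [P1→A gives 8>1; P3→Z gives 9>7]
(B,Q,Y): not NE [P1→A gives 7>1; P3→Z gives 9>0]
(B,Q,Z): not NE [P1→A gives 6>5; P2→R gives 7>3]
(B,Q,W): not NE [P1→C gives 9>1; P2→P gives 7>3; P3→Z gives 9>1]
(B,R,X): not NE [P1→C gives 10>7]
(B,R,Y): not NE [P2→Q gives 6>2; P3→X gives 8>5]
(B,R,Z): not NE [P1→A gives 8>1; P3→X gives 8>7]
(B,R,W): not NE [P2→P gives 7>0; P3→X gives 8>5]
(C,P,X): not NE [P2→R gives 11>9; P3→Y gives 6>0]
(C,P,Y): not NE [P2→Q gives 7>1]
(C,P,Z): not NE [P1→D gives 8>5; P3→Y gives 6>2]
(C,P,W): not NE [P2→Q gives 9>1; P3→Y gives 6>4]
(C,Q,X): not NE [P1→A gives 8>2; P2→R gives 11>1; P3→Z gives 6>3]
(C,Q,Y): not NE [P1→A gives 7>6]
(C,Q,Z): not NE [P1→A gives 6>2]
(C,Q,W): not NE [P3→Z gives 6>3]
(C,R,X): NE
(C,R,Y): not NE [P1→B gives 8>6; P2→Q gives 7>0]
(C,R,Z): not NE [P1→A gives 8>6; P2→Q gives 7>2]
(C,R,W): not NE [P1→B gives 8>3; P2→Q gives 9>1; P3→Z gives 6>0]
(D,P,X): not NE [P1→C gives 8>0; P2→R gives 7>5; P3→W gives 9>2]
(D,P,Y): not NE [P1→C gives 9>4]
(D,P,Z): not NE [P3→W gives 9>1]
(D,P,W): not NE [P1→C gives 4>3; P2→R gives 6>4]
(D,Q,X): not NE [P1→A gives 8>2; P2→R gives 7>3]
(D,Q,Y): not NE [P1→A gives 7>3; P2→P gives 8>7; P3→W gives 9>4]
(D,Q,Z): not NE [P1→A gives 6>5; P2→P gives 9>7; P3→W gives 9>4]
(D,Q,W): not NE [P1→C gives 9>7; P2→R gives 6>5]
(D,R,X): not NE [P1→C gives 10>2]
(D,R,Y): not NE [P1→B gives 8>2; P2→P gives 8>4; P3→X gives 9>5]
(D,R,Z): not NE [P1→A gives 8>0; P2→P gives 9>1; P3→X gives 9>5]
(D,R,W): not NE [P1→B gives 8>3; P3→X gives 9>4]

NE set: (A,R,Z), (C,R,X)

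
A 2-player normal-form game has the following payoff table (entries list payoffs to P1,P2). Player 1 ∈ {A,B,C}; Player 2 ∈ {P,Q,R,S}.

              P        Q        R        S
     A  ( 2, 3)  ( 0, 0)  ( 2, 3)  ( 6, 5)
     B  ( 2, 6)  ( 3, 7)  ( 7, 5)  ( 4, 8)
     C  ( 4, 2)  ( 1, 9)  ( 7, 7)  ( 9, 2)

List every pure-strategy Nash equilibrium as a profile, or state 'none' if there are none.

(A,P): not NE [P1→C gives 4>2; P2→S gives 5>3]
(A,Q): not NE [P1→B gives 3>0; P2→S gives 5>0]
(A,R): not NE [P1→C gives 7>2; P2→S gives 5>3]
(A,S): not NE [P1→C gives 9>6]
(B,P): not NE [P1→C gives 4>2; P2→S gives 8>6]
(B,Q): not NE [P2→S gives 8>7]
(B,R): not NE [P2→S gives 8>5]
(B,S): not NE [P1→C gives 9>4]
(C,P): not NE [P2→Q gives 9>2]
(C,Q): not NE [P1→B gives 3>1]
(C,R): not NE [P2→Q gives 9>7]
(C,S): not NE [P2→Q gives 9>2]

PSNE: ∅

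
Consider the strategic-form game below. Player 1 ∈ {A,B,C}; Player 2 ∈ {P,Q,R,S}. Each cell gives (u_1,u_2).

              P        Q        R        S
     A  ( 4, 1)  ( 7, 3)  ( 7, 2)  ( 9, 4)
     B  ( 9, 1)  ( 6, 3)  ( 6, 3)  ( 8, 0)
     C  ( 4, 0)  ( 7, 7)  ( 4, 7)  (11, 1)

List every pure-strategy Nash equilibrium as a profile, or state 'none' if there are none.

(A,P): not NE [P1→B gives 9>4; P2→S gives 4>1]
(A,Q): not NE [P2→S gives 4>3]
(A,R): not NE [P2→S gives 4>2]
(A,S): not NE [P1→C gives 11>9]
(B,P): not NE [P2→R gives 3>1]
(B,Q): not NE [P1→C gives 7>6]
(B,R): not NE [P1→A gives 7>6]
(B,S): not NE [P1→C gives 11>8; P2→R gives 3>0]
(C,P): not NE [P1→B gives 9>4; P2→R gives 7>0]
(C,Q): NE
(C,R): not NE [P1→A gives 7>4]
(C,S): not NE [P2→R gives 7>1]

Nash profiles: (C,Q)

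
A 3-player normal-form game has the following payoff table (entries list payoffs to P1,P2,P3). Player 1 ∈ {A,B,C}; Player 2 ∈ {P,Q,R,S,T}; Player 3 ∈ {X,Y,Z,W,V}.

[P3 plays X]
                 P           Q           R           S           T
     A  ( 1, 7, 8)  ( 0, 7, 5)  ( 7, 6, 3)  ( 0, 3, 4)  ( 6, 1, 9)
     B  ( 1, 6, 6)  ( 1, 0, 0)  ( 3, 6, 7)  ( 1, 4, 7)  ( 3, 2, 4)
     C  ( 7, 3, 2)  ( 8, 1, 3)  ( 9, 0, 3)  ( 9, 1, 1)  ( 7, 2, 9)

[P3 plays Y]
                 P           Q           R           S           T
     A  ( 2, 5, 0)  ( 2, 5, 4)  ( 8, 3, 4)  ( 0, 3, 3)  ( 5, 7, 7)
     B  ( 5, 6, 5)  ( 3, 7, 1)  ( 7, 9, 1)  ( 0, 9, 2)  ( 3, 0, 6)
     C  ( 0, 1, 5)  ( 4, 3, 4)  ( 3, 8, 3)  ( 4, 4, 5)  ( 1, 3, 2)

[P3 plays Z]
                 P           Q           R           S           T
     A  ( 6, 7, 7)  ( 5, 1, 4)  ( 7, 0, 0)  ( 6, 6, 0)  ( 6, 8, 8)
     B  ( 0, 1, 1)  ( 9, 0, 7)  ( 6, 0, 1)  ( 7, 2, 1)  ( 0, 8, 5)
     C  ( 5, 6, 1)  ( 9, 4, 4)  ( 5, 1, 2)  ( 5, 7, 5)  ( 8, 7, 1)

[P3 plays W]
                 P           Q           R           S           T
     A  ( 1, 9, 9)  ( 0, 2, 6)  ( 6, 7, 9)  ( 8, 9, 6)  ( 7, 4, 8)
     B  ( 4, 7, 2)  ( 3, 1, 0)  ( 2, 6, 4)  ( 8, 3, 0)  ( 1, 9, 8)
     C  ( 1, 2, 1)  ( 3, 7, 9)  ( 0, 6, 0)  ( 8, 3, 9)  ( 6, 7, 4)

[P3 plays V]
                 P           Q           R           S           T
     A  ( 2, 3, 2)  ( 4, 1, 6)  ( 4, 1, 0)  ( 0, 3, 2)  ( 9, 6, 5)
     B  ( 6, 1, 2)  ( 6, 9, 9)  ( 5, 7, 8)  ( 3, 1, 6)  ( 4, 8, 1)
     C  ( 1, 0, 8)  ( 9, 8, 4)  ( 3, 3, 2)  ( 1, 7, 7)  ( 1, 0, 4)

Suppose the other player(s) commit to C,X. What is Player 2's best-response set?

P2 best: {P}

u_2(P vs C,X) = 3
u_2(Q vs C,X) = 1
u_2(R vs C,X) = 0
u_2(S vs C,X) = 1
u_2(T vs C,X) = 2
max payoff 3 at {P}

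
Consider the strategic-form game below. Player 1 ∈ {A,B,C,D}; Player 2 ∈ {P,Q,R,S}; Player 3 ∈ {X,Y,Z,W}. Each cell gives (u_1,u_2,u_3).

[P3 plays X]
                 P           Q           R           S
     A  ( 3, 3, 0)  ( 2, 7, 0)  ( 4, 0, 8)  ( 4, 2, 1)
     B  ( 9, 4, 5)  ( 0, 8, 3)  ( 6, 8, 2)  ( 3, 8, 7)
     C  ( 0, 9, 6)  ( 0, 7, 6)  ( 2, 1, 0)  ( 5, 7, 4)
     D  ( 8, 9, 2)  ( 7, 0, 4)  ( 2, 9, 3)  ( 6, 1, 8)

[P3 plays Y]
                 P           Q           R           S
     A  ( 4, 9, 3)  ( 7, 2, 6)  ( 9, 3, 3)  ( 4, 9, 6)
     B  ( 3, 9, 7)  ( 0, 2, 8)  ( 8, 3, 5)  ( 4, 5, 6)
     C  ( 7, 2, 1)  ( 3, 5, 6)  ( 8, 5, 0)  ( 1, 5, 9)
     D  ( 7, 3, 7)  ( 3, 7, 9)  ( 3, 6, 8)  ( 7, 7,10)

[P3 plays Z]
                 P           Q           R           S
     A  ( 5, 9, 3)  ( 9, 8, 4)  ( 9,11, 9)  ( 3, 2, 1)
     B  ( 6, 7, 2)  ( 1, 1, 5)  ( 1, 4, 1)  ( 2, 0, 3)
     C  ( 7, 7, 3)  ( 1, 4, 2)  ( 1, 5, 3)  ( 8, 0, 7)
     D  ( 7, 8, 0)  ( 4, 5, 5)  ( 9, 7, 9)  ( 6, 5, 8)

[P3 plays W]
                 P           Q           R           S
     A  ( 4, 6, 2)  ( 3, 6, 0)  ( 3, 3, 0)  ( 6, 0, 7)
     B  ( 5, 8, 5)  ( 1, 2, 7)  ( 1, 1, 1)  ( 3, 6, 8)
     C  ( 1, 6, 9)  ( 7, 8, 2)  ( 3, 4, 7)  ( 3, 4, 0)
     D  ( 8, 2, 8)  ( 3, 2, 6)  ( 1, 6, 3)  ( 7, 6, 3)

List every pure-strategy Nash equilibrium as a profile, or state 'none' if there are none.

(A,P,X): not NE [P1→B gives 9>3; P2→Q gives 7>3; P3→Z gives 3>0]
(A,P,Y): not NE [P1→D gives 7>4]
(A,P,Z): not NE [P1→D gives 7>5; P2→R gives 11>9]
(A,P,W): not NE [P1→D gives 8>4; P3→Z gives 3>2]
(A,Q,X): not NE [P1→D gives 7>2; P3→Y gives 6>0]
(A,Q,Y): not NE [P2→S gives 9>2]
(A,Q,Z): not NE [P2→R gives 11>8; P3→Y gives 6>4]
(A,Q,W): not NE [P1→C gives 7>3; P3→Y gives 6>0]
(A,R,X): not NE [P1→B gives 6>4; P2→Q gives 7>0; P3→Z gives 9>8]
(A,R,Y): not NE [P2→S gives 9>3; P3→Z gives 9>3]
(A,R,Z): NE
(A,R,W): not NE [P2→Q gives 6>3; P3→Z gives 9>0]
(A,S,X): not NE [P1→D gives 6>4; P2→Q gives 7>2; P3→W gives 7>1]
(A,S,Y): not NE [P1→D gives 7>4; P3→W gives 7>6]
(A,S,Z): not NE [P1→C gives 8>3; P2→R gives 11>2; P3→W gives 7>1]
(A,S,W): not NE [P1→D gives 7>6; P2→Q gives 6>0]
(B,P,X): not NE [P2→S gives 8>4; P3→Y gives 7>5]
(B,P,Y): not NE [P1→D gives 7>3]
(B,P,Z): not NE [P1→D gives 7>6; P3→Y gives 7>2]
(B,P,W): not NE [P1→D gives 8>5; P3→Y gives 7>5]
(B,Q,X): not NE [P1→D gives 7>0; P3→Y gives 8>3]
(B,Q,Y): not NE [P1→A gives 7>0; P2→P gives 9>2]
(B,Q,Z): not NE [P1→A gives 9>1; P2→P gives 7>1; P3→Y gives 8>5]
(B,Q,W): not NE [P1→C gives 7>1; P2→P gives 8>2; P3→Y gives 8>7]
(B,R,X): not NE [P3→Y gives 5>2]
(B,R,Y): not NE [P1→A gives 9>8; P2→P gives 9>3]
(B,R,Z): not NE [P1→D gives 9>1; P2→P gives 7>4; P3→Y gives 5>1]
(B,R,W): not NE [P1→C gives 3>1; P2→P gives 8>1; P3→Y gives 5>1]
(B,S,X): not NE [P1→D gives 6>3; P3→W gives 8>7]
(B,S,Y): not NE [P1→D gives 7>4; P2→P gives 9>5; P3→W gives 8>6]
(B,S,Z): not NE [P1→C gives 8>2; P2→P gives 7>0; P3→W gives 8>3]
(B,S,W): not NE [P1→D gives 7>3; P2→P gives 8>6]
(C,P,X): not NE [P1→B gives 9>0; P3→W gives 9>6]
(C,P,Y): not NE [P2→S gives 5>2; P3→W gives 9>1]
(C,P,Z): not NE [P3→W gives 9>3]
(C,P,W): not NE [P1→D gives 8>1; P2→Q gives 8>6]
(C,Q,X): not NE [P1→D gives 7>0; P2→P gives 9>7]
(C,Q,Y): not NE [P1→A gives 7>3]
(C,Q,Z): not NE [P1→A gives 9>1; P2→P gives 7>4; P3→Y gives 6>2]
(C,Q,W): not NE [P3→Y gives 6>2]
(C,R,X): not NE [P1→B gives 6>2; P2→P gives 9>1; P3→W gives 7>0]
(C,R,Y): not NE [P1→A gives 9>8; P3→W gives 7>0]
(C,R,Z): not NE [P1→D gives 9>1; P2→P gives 7>5; P3→W gives 7>3]
(C,R,W): not NE [P2→Q gives 8>4]
(C,S,X): not NE [P1→D gives 6>5; P2→P gives 9>7; P3→Y gives 9>4]
(C,S,Y): not NE [P1→D gives 7>1]
(C,S,Z): not NE [P2→P gives 7>0; P3→Y gives 9>7]
(C,S,W): not NE [P1→D gives 7>3; P2→Q gives 8>4; P3→Y gives 9>0]
(D,P,X): not NE [P1→B gives 9>8; P3→W gives 8>2]
(D,P,Y): not NE [P2→S gives 7>3; P3→W gives 8>7]
(D,P,Z): not NE [P3→W gives 8>0]
(D,P,W): not NE [P2→S gives 6>2]
(D,Q,X): not NE [P2→R gives 9>0; P3→Y gives 9>4]
(D,Q,Y): not NE [P1→A gives 7>3]
(D,Q,Z): not NE [P1→A gives 9>4; P2→P gives 8>5; P3→Y gives 9>5]
(D,Q,W): not NE [P1→C gives 7>3; P2→S gives 6>2; P3→Y gives 9>6]
(D,R,X): not NE [P1→B gives 6>2; P3→Z gives 9>3]
(D,R,Y): not NE [P1→A gives 9>3; P2→S gives 7>6; P3→Z gives 9>8]
(D,R,Z): not NE [P2→P gives 8>7]
(D,R,W): not NE [P1→C gives 3>1; P3→Z gives 9>3]
(D,S,X): not NE [P2→R gives 9>1; P3→Y gives 10>8]
(D,S,Y): NE
(D,S,Z): not NE [P1→C gives 8>6; P2→P gives 8>5; P3→Y gives 10>8]
(D,S,W): not NE [P3→Y gives 10>3]

NE set: (A,R,Z), (D,S,Y)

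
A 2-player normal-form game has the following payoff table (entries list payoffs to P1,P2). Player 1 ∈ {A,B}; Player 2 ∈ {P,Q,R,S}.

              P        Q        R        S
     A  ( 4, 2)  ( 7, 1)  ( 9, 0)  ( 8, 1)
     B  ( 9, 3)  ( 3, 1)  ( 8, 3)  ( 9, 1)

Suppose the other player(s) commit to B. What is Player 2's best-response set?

P2 best: {P,R}

u_2(P vs B) = 3
u_2(Q vs B) = 1
u_2(R vs B) = 3
u_2(S vs B) = 1
max payoff 3 at {P,R}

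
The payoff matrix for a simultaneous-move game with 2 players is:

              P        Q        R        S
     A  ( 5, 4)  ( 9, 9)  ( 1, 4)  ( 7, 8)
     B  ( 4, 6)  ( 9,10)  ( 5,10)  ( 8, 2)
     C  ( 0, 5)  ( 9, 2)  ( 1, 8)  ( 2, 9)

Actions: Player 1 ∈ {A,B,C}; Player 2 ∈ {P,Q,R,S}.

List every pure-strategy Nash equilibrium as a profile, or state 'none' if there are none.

(A,P): not NE [P2→Q gives 9>4]
(A,Q): NE
(A,R): not NE [P1→B gives 5>1; P2→Q gives 9>4]
(A,S): not NE [P1→B gives 8>7; P2→Q gives 9>8]
(B,P): not NE [P1→A gives 5>4; P2→R gives 10>6]
(B,Q): NE
(B,R): NE
(B,S): not NE [P2→R gives 10>2]
(C,P): not NE [P1→A gives 5>0; P2→S gives 9>5]
(C,Q): not NE [P2→S gives 9>2]
(C,R): not NE [P1→B gives 5>1; P2→S gives 9>8]
(C,S): not NE [P1→B gives 8>2]

PSNE = {(A,Q), (B,Q), (B,R)}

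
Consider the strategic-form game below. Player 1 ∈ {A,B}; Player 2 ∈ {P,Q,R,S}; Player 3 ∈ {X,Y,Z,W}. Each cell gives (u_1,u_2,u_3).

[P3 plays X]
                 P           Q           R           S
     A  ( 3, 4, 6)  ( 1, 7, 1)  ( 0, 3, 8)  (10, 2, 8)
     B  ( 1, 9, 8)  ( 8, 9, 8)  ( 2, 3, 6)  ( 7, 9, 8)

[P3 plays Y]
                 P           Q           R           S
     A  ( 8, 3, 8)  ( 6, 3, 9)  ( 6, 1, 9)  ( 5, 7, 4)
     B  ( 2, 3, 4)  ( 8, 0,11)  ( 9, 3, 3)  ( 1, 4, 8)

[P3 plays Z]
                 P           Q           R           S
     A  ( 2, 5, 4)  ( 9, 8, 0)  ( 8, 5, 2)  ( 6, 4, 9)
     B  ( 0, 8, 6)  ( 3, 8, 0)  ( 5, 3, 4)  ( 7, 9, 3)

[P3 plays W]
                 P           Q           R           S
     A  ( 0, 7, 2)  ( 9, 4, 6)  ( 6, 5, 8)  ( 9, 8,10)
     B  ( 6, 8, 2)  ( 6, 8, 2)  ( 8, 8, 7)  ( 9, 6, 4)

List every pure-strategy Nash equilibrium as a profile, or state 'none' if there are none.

NE set: (A,S,W), (B,R,W)

(A,P,X): not NE [P2→Q gives 7>4; P3→Y gives 8>6]
(A,P,Y): not NE [P2→S gives 7>3]
(A,P,Z): not NE [P2→Q gives 8>5; P3→Y gives 8>4]
(A,P,W): not NE [P1→B gives 6>0; P2→S gives 8>7; P3→Y gives 8>2]
(A,Q,X): not NE [P1→B gives 8>1; P3→Y gives 9>1]
(A,Q,Y): not NE [P1→B gives 8>6; P2→S gives 7>3]
(A,Q,Z): not NE [P3→Y gives 9>0]
(A,Q,W): not NE [P2→S gives 8>4; P3→Y gives 9>6]
(A,R,X): not NE [P1→B gives 2>0; P2→Q gives 7>3; P3→Y gives 9>8]
(A,R,Y): not NE [P1→B gives 9>6; P2→S gives 7>1]
(A,R,Z): not NE [P2→Q gives 8>5; P3→Y gives 9>2]
(A,R,W): not NE [P1→B gives 8>6; P2→S gives 8>5; P3→Y gives 9>8]
(A,S,X): not NE [P2→Q gives 7>2; P3→W gives 10>8]
(A,S,Y): not NE [P3→W gives 10>4]
(A,S,Z): not NE [P1→B gives 7>6; P2→Q gives 8>4; P3→W gives 10>9]
(A,S,W): NE
(B,P,X): not NE [P1→A gives 3>1]
(B,P,Y): not NE [P1→A gives 8>2; P2→S gives 4>3; P3→X gives 8>4]
(B,P,Z): not NE [P1→A gives 2>0; P2→S gives 9>8; P3→X gives 8>6]
(B,P,W): not NE [P3→X gives 8>2]
(B,Q,X): not NE [P3→Y gives 11>8]
(B,Q,Y): not NE [P2→S gives 4>0]
(B,Q,Z): not NE [P1→A gives 9>3; P2→S gives 9>8; P3→Y gives 11>0]
(B,Q,W): not NE [P1→A gives 9>6; P3→Y gives 11>2]
(B,R,X): not NE [P2→S gives 9>3; P3→W gives 7>6]
(B,R,Y): not NE [P2→S gives 4>3; P3→W gives 7>3]
(B,R,Z): not NE [P1→A gives 8>5; P2→S gives 9>3; P3→W gives 7>4]
(B,R,W): NE
(B,S,X): not NE [P1→A gives 10>7]
(B,S,Y): not NE [P1→A gives 5>1]
(B,S,Z): not NE [P3→Y gives 8>3]
(B,S,W): not NE [P2→R gives 8>6; P3→Y gives 8>4]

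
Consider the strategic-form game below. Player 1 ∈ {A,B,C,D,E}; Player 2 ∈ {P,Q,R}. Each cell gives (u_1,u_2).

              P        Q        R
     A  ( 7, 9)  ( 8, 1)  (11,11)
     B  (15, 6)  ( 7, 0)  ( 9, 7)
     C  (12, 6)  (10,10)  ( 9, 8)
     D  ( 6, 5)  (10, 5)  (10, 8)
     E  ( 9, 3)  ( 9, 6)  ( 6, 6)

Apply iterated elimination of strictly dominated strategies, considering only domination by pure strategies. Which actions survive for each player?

Remaining: P1:{A,C,D} P2:{Q,R}

P1 drop E (C beats it: P:12>9 Q:10>9 R:9>6)
P2 drop P (R beats it: A:11>9 B:7>6 C:8>6 D:8>5)
P1 drop B (A beats it: Q:8>7 R:11>9)
P1→{A,C,D} P2→{Q,R}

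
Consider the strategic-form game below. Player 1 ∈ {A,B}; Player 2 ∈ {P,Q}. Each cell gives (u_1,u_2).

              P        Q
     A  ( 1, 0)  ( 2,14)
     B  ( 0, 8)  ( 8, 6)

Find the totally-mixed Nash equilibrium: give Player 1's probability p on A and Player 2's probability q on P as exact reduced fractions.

(p,q) = (1/8, 6/7)

P1 indiff ⇒ q·1+(1-q)·2 = q·0+(1-q)·8 ⇒ q(1) = (1-q)(6) ⇒ q = 6/7
P2 indiff ⇒ p·0+(1-p)·8 = p·14+(1-p)·6 ⇒ p(-14) = (1-p)(-2) ⇒ p = 1/8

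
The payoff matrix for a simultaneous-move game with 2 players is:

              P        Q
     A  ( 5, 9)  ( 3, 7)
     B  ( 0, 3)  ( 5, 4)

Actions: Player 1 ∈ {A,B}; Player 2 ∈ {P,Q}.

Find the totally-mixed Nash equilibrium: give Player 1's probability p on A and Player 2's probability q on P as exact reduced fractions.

(p,q) = (1/3, 2/7)

P1 indiff ⇒ q·5+(1-q)·3 = q·0+(1-q)·5 ⇒ q(5) = (1-q)(2) ⇒ q = 2/7
P2 indiff ⇒ p·9+(1-p)·3 = p·7+(1-p)·4 ⇒ p(2) = (1-p)(1) ⇒ p = 1/3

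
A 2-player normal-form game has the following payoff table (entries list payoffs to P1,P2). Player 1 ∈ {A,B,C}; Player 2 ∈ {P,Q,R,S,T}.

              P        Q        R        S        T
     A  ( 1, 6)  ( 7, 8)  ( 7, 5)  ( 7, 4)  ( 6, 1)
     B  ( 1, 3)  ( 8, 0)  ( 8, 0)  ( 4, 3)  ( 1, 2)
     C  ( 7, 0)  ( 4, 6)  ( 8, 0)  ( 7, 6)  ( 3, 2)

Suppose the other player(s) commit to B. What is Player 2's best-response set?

BR_2 = {P,S}

u_2(P vs B) = 3
u_2(Q vs B) = 0
u_2(R vs B) = 0
u_2(S vs B) = 3
u_2(T vs B) = 2
max payoff 3 at {P,S}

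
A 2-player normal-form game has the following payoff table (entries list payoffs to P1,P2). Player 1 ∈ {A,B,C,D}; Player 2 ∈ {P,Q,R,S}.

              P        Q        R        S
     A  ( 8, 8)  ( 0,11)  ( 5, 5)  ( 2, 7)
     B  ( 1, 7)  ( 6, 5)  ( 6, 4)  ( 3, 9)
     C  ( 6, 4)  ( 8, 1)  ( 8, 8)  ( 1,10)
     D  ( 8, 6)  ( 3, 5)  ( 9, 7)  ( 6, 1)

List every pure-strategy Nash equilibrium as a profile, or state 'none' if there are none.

NE set: (D,R)

(A,P): not NE [P2→Q gives 11>8]
(A,Q): not NE [P1→C gives 8>0]
(A,R): not NE [P1→D gives 9>5; P2→Q gives 11>5]
(A,S): not NE [P1→D gives 6>2; P2→Q gives 11>7]
(B,P): not NE [P1→D gives 8>1; P2→S gives 9>7]
(B,Q): not NE [P1→C gives 8>6; P2→S gives 9>5]
(B,R): not NE [P1→D gives 9>6; P2→S gives 9>4]
(B,S): not NE [P1→D gives 6>3]
(C,P): not NE [P1→D gives 8>6; P2→S gives 10>4]
(C,Q): not NE [P2→S gives 10>1]
(C,R): not NE [P1→D gives 9>8; P2→S gives 10>8]
(C,S): not NE [P1→D gives 6>1]
(D,P): not NE [P2→R gives 7>6]
(D,Q): not NE [P1→C gives 8>3; P2→R gives 7>5]
(D,R): NE
(D,S): not NE [P2→R gives 7>1]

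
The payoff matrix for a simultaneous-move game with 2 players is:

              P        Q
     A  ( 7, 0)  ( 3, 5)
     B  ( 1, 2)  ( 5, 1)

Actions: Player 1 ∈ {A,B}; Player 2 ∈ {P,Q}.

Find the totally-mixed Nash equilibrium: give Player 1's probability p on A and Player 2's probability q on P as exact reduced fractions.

p=1/6, q=1/4

P1 indiff ⇒ q·7+(1-q)·3 = q·1+(1-q)·5 ⇒ q(6) = (1-q)(2) ⇒ q = 1/4
P2 indiff ⇒ p·0+(1-p)·2 = p·5+(1-p)·1 ⇒ p(-5) = (1-p)(-1) ⇒ p = 1/6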